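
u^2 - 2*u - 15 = (u - 5)*(u + 3)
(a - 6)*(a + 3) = a^2 - 3*a - 18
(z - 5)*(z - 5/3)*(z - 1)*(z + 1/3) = z^4 - 22*z^3/3 + 112*z^2/9 - 10*z/3 - 25/9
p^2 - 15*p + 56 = (p - 8)*(p - 7)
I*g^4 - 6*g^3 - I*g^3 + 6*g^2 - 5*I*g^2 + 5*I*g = g*(g + I)*(g + 5*I)*(I*g - I)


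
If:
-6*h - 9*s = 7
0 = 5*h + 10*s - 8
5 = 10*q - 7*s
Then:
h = -142/15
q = 328/75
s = 83/15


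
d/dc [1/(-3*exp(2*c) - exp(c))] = (6*exp(c) + 1)*exp(-c)/(3*exp(c) + 1)^2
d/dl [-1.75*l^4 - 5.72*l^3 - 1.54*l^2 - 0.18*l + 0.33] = -7.0*l^3 - 17.16*l^2 - 3.08*l - 0.18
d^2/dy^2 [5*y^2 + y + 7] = 10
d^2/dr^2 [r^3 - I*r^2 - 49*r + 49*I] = 6*r - 2*I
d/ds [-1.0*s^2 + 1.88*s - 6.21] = 1.88 - 2.0*s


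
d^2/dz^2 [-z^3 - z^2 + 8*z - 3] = -6*z - 2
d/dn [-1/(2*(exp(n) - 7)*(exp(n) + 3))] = (exp(n) - 2)*exp(n)/((exp(n) - 7)^2*(exp(n) + 3)^2)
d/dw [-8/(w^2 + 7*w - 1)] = 8*(2*w + 7)/(w^2 + 7*w - 1)^2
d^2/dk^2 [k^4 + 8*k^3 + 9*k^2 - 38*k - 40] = 12*k^2 + 48*k + 18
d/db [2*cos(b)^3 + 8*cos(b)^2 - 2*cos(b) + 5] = 2*(-3*cos(b)^2 - 8*cos(b) + 1)*sin(b)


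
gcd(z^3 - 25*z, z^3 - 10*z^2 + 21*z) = z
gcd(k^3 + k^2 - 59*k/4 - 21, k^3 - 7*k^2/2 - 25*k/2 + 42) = k^2 - k/2 - 14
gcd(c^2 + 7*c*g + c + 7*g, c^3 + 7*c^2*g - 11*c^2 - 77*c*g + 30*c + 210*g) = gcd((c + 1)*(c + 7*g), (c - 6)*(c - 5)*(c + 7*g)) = c + 7*g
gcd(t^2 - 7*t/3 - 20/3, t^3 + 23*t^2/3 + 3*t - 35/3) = t + 5/3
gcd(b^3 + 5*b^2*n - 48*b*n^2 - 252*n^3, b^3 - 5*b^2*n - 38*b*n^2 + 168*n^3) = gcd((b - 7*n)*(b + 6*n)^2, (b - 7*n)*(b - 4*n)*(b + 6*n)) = b^2 - b*n - 42*n^2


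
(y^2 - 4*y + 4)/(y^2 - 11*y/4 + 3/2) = 4*(y - 2)/(4*y - 3)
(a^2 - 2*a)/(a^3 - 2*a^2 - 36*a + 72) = a/(a^2 - 36)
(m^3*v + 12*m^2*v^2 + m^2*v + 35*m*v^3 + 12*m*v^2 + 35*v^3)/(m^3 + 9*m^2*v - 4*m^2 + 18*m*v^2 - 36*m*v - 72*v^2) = v*(m^3 + 12*m^2*v + m^2 + 35*m*v^2 + 12*m*v + 35*v^2)/(m^3 + 9*m^2*v - 4*m^2 + 18*m*v^2 - 36*m*v - 72*v^2)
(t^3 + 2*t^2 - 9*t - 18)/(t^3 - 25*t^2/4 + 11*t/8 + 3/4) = 8*(t^3 + 2*t^2 - 9*t - 18)/(8*t^3 - 50*t^2 + 11*t + 6)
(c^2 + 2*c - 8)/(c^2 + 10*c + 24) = (c - 2)/(c + 6)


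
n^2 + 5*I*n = n*(n + 5*I)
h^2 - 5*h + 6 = (h - 3)*(h - 2)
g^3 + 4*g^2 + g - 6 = (g - 1)*(g + 2)*(g + 3)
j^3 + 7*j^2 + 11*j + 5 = (j + 1)^2*(j + 5)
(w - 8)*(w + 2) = w^2 - 6*w - 16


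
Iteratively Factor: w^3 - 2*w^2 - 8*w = (w - 4)*(w^2 + 2*w) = w*(w - 4)*(w + 2)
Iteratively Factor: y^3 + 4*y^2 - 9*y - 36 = (y - 3)*(y^2 + 7*y + 12) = (y - 3)*(y + 4)*(y + 3)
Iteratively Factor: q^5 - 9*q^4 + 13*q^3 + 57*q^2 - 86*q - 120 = (q + 2)*(q^4 - 11*q^3 + 35*q^2 - 13*q - 60) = (q - 5)*(q + 2)*(q^3 - 6*q^2 + 5*q + 12) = (q - 5)*(q - 4)*(q + 2)*(q^2 - 2*q - 3) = (q - 5)*(q - 4)*(q - 3)*(q + 2)*(q + 1)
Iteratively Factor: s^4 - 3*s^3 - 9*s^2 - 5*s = (s + 1)*(s^3 - 4*s^2 - 5*s) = s*(s + 1)*(s^2 - 4*s - 5) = s*(s - 5)*(s + 1)*(s + 1)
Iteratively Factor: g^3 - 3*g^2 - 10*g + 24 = (g - 2)*(g^2 - g - 12) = (g - 2)*(g + 3)*(g - 4)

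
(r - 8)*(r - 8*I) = r^2 - 8*r - 8*I*r + 64*I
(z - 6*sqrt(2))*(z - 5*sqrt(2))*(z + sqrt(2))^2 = z^4 - 9*sqrt(2)*z^3 + 18*z^2 + 98*sqrt(2)*z + 120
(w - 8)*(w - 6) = w^2 - 14*w + 48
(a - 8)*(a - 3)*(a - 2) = a^3 - 13*a^2 + 46*a - 48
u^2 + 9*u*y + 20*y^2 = (u + 4*y)*(u + 5*y)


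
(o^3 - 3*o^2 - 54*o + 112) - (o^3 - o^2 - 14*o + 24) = -2*o^2 - 40*o + 88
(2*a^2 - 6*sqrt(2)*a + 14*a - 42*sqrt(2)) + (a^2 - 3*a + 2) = 3*a^2 - 6*sqrt(2)*a + 11*a - 42*sqrt(2) + 2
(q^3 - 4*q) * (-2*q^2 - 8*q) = -2*q^5 - 8*q^4 + 8*q^3 + 32*q^2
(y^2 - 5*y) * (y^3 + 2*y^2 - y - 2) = y^5 - 3*y^4 - 11*y^3 + 3*y^2 + 10*y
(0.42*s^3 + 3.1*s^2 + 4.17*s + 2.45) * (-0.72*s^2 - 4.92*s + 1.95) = -0.3024*s^5 - 4.2984*s^4 - 17.4354*s^3 - 16.2354*s^2 - 3.9225*s + 4.7775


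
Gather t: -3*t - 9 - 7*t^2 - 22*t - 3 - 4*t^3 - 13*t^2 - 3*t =-4*t^3 - 20*t^2 - 28*t - 12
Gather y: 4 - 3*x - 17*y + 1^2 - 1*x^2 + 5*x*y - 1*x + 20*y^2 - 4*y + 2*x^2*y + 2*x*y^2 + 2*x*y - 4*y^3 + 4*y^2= -x^2 - 4*x - 4*y^3 + y^2*(2*x + 24) + y*(2*x^2 + 7*x - 21) + 5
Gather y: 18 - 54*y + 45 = 63 - 54*y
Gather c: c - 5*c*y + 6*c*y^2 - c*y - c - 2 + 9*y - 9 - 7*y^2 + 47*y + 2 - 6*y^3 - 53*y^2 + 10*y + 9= c*(6*y^2 - 6*y) - 6*y^3 - 60*y^2 + 66*y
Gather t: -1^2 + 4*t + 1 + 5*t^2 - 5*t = 5*t^2 - t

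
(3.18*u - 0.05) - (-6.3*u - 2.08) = 9.48*u + 2.03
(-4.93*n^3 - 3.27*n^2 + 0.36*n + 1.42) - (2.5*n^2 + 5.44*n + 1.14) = -4.93*n^3 - 5.77*n^2 - 5.08*n + 0.28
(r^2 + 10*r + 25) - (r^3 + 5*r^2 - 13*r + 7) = -r^3 - 4*r^2 + 23*r + 18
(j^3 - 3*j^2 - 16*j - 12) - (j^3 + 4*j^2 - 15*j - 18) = -7*j^2 - j + 6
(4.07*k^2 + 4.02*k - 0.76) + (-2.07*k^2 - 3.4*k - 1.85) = 2.0*k^2 + 0.62*k - 2.61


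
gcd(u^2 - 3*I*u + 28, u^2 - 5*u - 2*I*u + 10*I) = 1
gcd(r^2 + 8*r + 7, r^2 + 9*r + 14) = r + 7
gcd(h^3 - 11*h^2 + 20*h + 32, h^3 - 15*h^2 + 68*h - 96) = h^2 - 12*h + 32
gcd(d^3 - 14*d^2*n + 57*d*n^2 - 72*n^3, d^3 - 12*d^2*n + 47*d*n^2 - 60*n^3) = d - 3*n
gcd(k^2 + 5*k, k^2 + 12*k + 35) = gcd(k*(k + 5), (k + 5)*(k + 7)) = k + 5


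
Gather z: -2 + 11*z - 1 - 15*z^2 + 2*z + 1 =-15*z^2 + 13*z - 2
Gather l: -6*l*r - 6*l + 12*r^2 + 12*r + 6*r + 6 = l*(-6*r - 6) + 12*r^2 + 18*r + 6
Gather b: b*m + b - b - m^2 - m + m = b*m - m^2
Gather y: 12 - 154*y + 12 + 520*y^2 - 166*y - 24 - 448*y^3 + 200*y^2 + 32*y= -448*y^3 + 720*y^2 - 288*y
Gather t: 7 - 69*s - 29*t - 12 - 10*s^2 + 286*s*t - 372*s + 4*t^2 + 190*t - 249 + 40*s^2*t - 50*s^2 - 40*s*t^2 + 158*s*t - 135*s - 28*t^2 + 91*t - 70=-60*s^2 - 576*s + t^2*(-40*s - 24) + t*(40*s^2 + 444*s + 252) - 324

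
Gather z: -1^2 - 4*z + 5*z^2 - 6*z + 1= 5*z^2 - 10*z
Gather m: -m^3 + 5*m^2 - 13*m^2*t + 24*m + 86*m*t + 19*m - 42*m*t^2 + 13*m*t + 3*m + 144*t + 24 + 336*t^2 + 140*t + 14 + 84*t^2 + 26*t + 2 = -m^3 + m^2*(5 - 13*t) + m*(-42*t^2 + 99*t + 46) + 420*t^2 + 310*t + 40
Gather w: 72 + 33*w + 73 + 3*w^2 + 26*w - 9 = 3*w^2 + 59*w + 136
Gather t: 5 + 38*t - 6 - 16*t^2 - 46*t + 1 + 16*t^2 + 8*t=0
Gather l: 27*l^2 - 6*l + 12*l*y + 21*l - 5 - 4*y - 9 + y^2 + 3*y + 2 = 27*l^2 + l*(12*y + 15) + y^2 - y - 12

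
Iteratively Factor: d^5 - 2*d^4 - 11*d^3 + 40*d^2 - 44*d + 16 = (d - 2)*(d^4 - 11*d^2 + 18*d - 8) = (d - 2)*(d - 1)*(d^3 + d^2 - 10*d + 8) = (d - 2)*(d - 1)^2*(d^2 + 2*d - 8) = (d - 2)*(d - 1)^2*(d + 4)*(d - 2)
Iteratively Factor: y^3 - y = (y)*(y^2 - 1) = y*(y - 1)*(y + 1)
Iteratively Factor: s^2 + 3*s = (s + 3)*(s)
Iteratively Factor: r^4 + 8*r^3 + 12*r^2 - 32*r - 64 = (r + 2)*(r^3 + 6*r^2 - 32) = (r + 2)*(r + 4)*(r^2 + 2*r - 8) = (r - 2)*(r + 2)*(r + 4)*(r + 4)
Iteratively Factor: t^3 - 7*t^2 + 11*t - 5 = (t - 1)*(t^2 - 6*t + 5) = (t - 1)^2*(t - 5)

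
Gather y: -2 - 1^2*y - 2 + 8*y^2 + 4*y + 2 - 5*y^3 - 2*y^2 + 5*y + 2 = -5*y^3 + 6*y^2 + 8*y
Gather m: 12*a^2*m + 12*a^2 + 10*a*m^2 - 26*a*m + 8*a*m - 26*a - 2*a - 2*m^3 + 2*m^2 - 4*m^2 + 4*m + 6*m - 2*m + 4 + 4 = 12*a^2 - 28*a - 2*m^3 + m^2*(10*a - 2) + m*(12*a^2 - 18*a + 8) + 8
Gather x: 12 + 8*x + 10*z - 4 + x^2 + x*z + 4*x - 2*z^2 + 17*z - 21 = x^2 + x*(z + 12) - 2*z^2 + 27*z - 13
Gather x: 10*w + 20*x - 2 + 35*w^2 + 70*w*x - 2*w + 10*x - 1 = 35*w^2 + 8*w + x*(70*w + 30) - 3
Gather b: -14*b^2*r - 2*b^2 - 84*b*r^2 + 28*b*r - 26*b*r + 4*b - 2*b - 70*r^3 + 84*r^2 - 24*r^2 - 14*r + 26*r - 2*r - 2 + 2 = b^2*(-14*r - 2) + b*(-84*r^2 + 2*r + 2) - 70*r^3 + 60*r^2 + 10*r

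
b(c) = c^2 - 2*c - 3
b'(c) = 2*c - 2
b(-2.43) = 7.76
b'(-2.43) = -6.86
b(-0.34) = -2.20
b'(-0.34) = -2.68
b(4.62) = 9.10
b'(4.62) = 7.24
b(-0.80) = -0.76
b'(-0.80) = -3.60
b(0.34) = -3.56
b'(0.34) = -1.32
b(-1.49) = 2.20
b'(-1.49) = -4.98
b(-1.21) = 0.88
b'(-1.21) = -4.42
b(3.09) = 0.37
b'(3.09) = 4.18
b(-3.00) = 12.00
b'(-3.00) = -8.00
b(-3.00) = 12.00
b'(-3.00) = -8.00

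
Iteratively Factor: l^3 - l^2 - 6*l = (l - 3)*(l^2 + 2*l) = (l - 3)*(l + 2)*(l)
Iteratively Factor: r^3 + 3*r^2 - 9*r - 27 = (r + 3)*(r^2 - 9) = (r - 3)*(r + 3)*(r + 3)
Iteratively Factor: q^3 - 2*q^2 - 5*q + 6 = (q + 2)*(q^2 - 4*q + 3) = (q - 1)*(q + 2)*(q - 3)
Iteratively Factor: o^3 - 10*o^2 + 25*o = (o)*(o^2 - 10*o + 25) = o*(o - 5)*(o - 5)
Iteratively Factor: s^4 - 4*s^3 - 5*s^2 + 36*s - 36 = (s - 2)*(s^3 - 2*s^2 - 9*s + 18) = (s - 2)*(s + 3)*(s^2 - 5*s + 6) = (s - 2)^2*(s + 3)*(s - 3)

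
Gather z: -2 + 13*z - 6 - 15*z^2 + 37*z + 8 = -15*z^2 + 50*z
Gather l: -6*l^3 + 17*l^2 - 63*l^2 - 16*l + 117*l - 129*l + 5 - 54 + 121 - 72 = -6*l^3 - 46*l^2 - 28*l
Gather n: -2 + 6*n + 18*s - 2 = 6*n + 18*s - 4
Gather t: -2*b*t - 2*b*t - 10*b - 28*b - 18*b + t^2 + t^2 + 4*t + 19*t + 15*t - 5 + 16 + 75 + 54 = -56*b + 2*t^2 + t*(38 - 4*b) + 140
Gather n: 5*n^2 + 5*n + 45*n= 5*n^2 + 50*n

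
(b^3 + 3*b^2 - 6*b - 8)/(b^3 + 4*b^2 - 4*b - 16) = (b + 1)/(b + 2)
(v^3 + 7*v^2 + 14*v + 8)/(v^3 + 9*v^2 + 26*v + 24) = (v + 1)/(v + 3)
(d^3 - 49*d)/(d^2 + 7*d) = d - 7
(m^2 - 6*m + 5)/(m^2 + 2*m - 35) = (m - 1)/(m + 7)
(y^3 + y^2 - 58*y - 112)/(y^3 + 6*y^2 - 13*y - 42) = (y - 8)/(y - 3)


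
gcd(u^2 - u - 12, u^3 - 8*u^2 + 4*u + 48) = u - 4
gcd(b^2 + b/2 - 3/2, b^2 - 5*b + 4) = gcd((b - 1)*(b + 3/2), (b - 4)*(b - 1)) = b - 1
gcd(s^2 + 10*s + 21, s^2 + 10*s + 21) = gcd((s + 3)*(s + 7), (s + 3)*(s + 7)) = s^2 + 10*s + 21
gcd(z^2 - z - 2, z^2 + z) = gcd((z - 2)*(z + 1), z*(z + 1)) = z + 1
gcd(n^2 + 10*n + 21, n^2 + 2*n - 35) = n + 7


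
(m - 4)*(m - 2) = m^2 - 6*m + 8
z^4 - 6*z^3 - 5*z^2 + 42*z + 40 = (z - 5)*(z - 4)*(z + 1)*(z + 2)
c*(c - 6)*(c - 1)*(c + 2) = c^4 - 5*c^3 - 8*c^2 + 12*c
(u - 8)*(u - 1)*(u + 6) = u^3 - 3*u^2 - 46*u + 48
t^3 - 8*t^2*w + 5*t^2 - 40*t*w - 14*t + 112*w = (t - 2)*(t + 7)*(t - 8*w)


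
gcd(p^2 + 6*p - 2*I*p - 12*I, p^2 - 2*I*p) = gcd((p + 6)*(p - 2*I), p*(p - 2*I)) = p - 2*I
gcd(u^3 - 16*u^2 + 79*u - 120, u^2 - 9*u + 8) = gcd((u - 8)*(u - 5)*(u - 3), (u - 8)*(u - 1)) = u - 8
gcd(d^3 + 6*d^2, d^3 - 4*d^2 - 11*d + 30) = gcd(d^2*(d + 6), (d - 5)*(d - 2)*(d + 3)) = 1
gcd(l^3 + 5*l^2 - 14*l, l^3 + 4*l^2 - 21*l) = l^2 + 7*l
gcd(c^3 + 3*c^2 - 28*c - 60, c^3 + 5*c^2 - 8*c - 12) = c + 6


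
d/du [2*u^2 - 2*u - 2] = 4*u - 2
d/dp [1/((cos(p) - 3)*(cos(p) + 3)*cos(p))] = 3*(1 - 3/cos(p)^2)*sin(p)/((cos(p) - 3)^2*(cos(p) + 3)^2)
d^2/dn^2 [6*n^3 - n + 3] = 36*n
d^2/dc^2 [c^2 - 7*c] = 2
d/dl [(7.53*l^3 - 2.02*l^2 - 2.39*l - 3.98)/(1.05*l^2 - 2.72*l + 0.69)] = (7.9065*l^4 - 40.9632*l^3 + 23.591*l^2 + 5.5704*l - 12.4747)/(1.1025*l^4 - 5.712*l^3 + 8.8474*l^2 - 3.7536*l + 0.4761)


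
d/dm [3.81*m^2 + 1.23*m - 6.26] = 7.62*m + 1.23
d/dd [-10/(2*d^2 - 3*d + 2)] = 10*(4*d - 3)/(2*d^2 - 3*d + 2)^2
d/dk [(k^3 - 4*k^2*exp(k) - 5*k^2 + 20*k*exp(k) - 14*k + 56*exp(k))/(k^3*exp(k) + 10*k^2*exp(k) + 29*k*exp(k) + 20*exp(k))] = (-k^6 - 5*k^5 + 4*k^4*exp(k) + 50*k^4 - 40*k^3*exp(k) + 351*k^3 - 484*k^2*exp(k) + 561*k^2 - 1280*k*exp(k) + 80*k - 1224*exp(k) - 280)*exp(-k)/(k^6 + 20*k^5 + 158*k^4 + 620*k^3 + 1241*k^2 + 1160*k + 400)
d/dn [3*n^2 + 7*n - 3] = 6*n + 7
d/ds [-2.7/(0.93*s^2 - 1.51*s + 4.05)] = (5.022*s - 4.077)/(0.93*s^2 - 1.51*s + 4.05)^2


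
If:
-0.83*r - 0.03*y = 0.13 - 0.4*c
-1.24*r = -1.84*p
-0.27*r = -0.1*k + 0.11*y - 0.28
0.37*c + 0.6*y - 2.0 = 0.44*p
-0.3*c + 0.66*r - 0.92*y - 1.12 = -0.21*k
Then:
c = 7.53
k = 6.97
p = 2.33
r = 3.46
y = 0.40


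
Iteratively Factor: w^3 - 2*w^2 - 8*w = (w - 4)*(w^2 + 2*w) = (w - 4)*(w + 2)*(w)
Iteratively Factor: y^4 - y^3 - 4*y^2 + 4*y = (y - 2)*(y^3 + y^2 - 2*y) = (y - 2)*(y - 1)*(y^2 + 2*y) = y*(y - 2)*(y - 1)*(y + 2)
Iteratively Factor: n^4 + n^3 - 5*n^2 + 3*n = (n - 1)*(n^3 + 2*n^2 - 3*n) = (n - 1)*(n + 3)*(n^2 - n) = n*(n - 1)*(n + 3)*(n - 1)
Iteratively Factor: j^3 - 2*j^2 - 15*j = (j)*(j^2 - 2*j - 15) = j*(j + 3)*(j - 5)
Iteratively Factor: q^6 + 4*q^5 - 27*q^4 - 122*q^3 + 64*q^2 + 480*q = (q - 2)*(q^5 + 6*q^4 - 15*q^3 - 152*q^2 - 240*q) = (q - 2)*(q + 4)*(q^4 + 2*q^3 - 23*q^2 - 60*q) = (q - 2)*(q + 3)*(q + 4)*(q^3 - q^2 - 20*q) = q*(q - 2)*(q + 3)*(q + 4)*(q^2 - q - 20) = q*(q - 2)*(q + 3)*(q + 4)^2*(q - 5)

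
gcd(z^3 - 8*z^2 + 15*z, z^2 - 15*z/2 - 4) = 1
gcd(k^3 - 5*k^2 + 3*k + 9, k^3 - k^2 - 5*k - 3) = k^2 - 2*k - 3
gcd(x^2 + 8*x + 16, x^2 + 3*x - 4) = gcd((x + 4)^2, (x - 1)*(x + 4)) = x + 4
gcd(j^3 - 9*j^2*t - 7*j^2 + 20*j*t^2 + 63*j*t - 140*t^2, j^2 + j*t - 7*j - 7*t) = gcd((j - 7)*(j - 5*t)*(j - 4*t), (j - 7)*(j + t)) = j - 7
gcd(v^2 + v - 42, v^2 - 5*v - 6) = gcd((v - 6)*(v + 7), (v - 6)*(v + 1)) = v - 6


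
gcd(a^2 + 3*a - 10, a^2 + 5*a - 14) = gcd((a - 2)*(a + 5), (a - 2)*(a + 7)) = a - 2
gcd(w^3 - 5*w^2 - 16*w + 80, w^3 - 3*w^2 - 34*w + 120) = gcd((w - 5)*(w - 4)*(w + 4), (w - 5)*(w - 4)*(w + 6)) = w^2 - 9*w + 20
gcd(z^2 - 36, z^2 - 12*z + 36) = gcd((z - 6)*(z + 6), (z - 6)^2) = z - 6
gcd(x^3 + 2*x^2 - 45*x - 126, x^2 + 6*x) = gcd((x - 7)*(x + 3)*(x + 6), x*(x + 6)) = x + 6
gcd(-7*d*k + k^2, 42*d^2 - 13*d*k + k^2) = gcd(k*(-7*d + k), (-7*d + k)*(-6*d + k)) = 7*d - k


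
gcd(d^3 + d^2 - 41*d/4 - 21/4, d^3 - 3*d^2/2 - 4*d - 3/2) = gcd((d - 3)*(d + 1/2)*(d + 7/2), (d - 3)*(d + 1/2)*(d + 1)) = d^2 - 5*d/2 - 3/2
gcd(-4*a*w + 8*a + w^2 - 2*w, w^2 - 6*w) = 1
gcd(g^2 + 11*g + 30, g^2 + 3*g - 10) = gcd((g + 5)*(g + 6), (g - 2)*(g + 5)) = g + 5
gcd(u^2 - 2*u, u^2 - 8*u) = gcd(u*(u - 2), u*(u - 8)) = u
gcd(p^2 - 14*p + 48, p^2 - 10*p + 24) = p - 6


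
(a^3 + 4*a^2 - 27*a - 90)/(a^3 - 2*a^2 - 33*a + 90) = (a + 3)/(a - 3)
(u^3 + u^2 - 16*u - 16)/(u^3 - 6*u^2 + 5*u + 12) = (u + 4)/(u - 3)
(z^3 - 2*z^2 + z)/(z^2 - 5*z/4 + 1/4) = 4*z*(z - 1)/(4*z - 1)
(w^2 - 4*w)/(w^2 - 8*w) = (w - 4)/(w - 8)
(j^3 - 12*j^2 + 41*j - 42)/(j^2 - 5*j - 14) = (j^2 - 5*j + 6)/(j + 2)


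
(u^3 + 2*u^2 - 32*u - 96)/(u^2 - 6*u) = u + 8 + 16/u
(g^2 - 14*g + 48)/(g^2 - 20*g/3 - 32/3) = 3*(g - 6)/(3*g + 4)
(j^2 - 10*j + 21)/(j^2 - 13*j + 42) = (j - 3)/(j - 6)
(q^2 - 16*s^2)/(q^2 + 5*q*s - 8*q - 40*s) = (q^2 - 16*s^2)/(q^2 + 5*q*s - 8*q - 40*s)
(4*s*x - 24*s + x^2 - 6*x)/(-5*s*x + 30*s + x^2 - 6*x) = (4*s + x)/(-5*s + x)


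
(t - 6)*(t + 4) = t^2 - 2*t - 24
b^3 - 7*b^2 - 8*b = b*(b - 8)*(b + 1)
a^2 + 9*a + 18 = (a + 3)*(a + 6)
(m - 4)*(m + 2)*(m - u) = m^3 - m^2*u - 2*m^2 + 2*m*u - 8*m + 8*u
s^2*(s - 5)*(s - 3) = s^4 - 8*s^3 + 15*s^2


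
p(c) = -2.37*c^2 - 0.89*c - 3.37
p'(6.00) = -29.33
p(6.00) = -94.03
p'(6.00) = -29.33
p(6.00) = -94.03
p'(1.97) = -10.23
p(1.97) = -14.32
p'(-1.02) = 3.94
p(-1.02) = -4.93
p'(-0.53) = 1.62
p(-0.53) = -3.56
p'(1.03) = -5.77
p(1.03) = -6.80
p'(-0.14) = -0.23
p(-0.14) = -3.29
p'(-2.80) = 12.38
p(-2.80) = -19.46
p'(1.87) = -9.75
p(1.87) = -13.32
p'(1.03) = -5.77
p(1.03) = -6.80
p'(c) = -4.74*c - 0.89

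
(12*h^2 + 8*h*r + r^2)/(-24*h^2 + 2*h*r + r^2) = (2*h + r)/(-4*h + r)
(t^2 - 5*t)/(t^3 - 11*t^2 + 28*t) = (t - 5)/(t^2 - 11*t + 28)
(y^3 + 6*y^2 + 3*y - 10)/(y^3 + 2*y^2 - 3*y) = (y^2 + 7*y + 10)/(y*(y + 3))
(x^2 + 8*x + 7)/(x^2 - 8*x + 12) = (x^2 + 8*x + 7)/(x^2 - 8*x + 12)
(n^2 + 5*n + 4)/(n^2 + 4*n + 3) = (n + 4)/(n + 3)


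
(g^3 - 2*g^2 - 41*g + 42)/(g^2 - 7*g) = g + 5 - 6/g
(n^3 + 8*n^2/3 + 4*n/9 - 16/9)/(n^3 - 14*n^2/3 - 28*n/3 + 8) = (n + 4/3)/(n - 6)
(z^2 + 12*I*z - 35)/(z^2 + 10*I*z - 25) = (z + 7*I)/(z + 5*I)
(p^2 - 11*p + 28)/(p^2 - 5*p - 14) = (p - 4)/(p + 2)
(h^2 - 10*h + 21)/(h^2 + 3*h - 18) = (h - 7)/(h + 6)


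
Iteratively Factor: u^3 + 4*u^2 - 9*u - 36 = (u + 3)*(u^2 + u - 12) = (u + 3)*(u + 4)*(u - 3)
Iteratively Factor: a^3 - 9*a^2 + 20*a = (a)*(a^2 - 9*a + 20) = a*(a - 5)*(a - 4)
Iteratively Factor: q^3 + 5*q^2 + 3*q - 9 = (q - 1)*(q^2 + 6*q + 9) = (q - 1)*(q + 3)*(q + 3)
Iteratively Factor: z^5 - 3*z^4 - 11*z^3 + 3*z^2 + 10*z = (z + 1)*(z^4 - 4*z^3 - 7*z^2 + 10*z) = (z - 1)*(z + 1)*(z^3 - 3*z^2 - 10*z) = (z - 5)*(z - 1)*(z + 1)*(z^2 + 2*z) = (z - 5)*(z - 1)*(z + 1)*(z + 2)*(z)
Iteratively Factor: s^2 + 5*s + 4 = (s + 4)*(s + 1)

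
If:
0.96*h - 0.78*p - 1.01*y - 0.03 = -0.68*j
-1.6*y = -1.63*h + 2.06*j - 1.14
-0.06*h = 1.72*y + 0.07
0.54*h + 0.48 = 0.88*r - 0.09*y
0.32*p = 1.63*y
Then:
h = -0.34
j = 0.31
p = -0.15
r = 0.34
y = -0.03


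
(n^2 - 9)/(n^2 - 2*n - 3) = (n + 3)/(n + 1)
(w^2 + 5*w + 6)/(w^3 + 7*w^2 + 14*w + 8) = (w + 3)/(w^2 + 5*w + 4)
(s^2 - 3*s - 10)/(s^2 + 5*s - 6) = (s^2 - 3*s - 10)/(s^2 + 5*s - 6)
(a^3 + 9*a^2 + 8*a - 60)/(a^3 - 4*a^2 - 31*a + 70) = (a + 6)/(a - 7)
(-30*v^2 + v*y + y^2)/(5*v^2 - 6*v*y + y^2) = (6*v + y)/(-v + y)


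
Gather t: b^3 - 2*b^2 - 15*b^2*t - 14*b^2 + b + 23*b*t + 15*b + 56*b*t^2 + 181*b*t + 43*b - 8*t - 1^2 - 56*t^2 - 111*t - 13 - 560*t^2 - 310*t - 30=b^3 - 16*b^2 + 59*b + t^2*(56*b - 616) + t*(-15*b^2 + 204*b - 429) - 44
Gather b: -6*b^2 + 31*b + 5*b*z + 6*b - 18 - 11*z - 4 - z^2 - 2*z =-6*b^2 + b*(5*z + 37) - z^2 - 13*z - 22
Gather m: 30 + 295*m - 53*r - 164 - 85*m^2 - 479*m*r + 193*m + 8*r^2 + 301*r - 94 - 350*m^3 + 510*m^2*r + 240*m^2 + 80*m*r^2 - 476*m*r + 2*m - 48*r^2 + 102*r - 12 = -350*m^3 + m^2*(510*r + 155) + m*(80*r^2 - 955*r + 490) - 40*r^2 + 350*r - 240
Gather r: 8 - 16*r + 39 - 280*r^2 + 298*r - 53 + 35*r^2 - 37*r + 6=-245*r^2 + 245*r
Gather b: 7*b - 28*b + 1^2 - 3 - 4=-21*b - 6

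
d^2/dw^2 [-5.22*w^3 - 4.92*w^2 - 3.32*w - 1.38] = -31.32*w - 9.84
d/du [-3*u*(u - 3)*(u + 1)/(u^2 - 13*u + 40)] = 3*(-u^4 + 26*u^3 - 149*u^2 + 160*u + 120)/(u^4 - 26*u^3 + 249*u^2 - 1040*u + 1600)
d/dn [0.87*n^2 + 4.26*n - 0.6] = 1.74*n + 4.26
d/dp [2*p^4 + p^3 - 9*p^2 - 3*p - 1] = 8*p^3 + 3*p^2 - 18*p - 3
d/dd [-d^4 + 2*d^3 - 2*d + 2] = -4*d^3 + 6*d^2 - 2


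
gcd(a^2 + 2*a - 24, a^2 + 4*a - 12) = a + 6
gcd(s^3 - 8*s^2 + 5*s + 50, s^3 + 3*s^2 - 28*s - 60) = s^2 - 3*s - 10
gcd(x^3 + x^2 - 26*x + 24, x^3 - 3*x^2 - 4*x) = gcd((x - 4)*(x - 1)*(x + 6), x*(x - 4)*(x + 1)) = x - 4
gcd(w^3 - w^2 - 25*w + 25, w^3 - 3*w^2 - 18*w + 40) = w - 5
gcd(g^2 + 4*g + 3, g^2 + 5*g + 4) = g + 1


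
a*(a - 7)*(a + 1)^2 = a^4 - 5*a^3 - 13*a^2 - 7*a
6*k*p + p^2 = p*(6*k + p)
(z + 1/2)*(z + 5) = z^2 + 11*z/2 + 5/2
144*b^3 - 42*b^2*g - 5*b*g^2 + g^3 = (-8*b + g)*(-3*b + g)*(6*b + g)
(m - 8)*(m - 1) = m^2 - 9*m + 8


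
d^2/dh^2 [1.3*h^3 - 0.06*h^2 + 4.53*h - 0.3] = 7.8*h - 0.12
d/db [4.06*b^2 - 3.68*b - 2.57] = 8.12*b - 3.68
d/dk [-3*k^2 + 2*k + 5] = 2 - 6*k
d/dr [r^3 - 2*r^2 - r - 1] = 3*r^2 - 4*r - 1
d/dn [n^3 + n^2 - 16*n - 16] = 3*n^2 + 2*n - 16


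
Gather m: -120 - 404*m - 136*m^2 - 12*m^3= -12*m^3 - 136*m^2 - 404*m - 120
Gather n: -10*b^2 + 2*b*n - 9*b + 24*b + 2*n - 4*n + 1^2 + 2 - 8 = -10*b^2 + 15*b + n*(2*b - 2) - 5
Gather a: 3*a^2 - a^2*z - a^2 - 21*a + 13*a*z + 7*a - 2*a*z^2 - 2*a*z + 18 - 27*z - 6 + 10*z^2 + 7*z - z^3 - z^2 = a^2*(2 - z) + a*(-2*z^2 + 11*z - 14) - z^3 + 9*z^2 - 20*z + 12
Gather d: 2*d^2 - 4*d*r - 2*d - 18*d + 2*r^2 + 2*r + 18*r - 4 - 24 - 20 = 2*d^2 + d*(-4*r - 20) + 2*r^2 + 20*r - 48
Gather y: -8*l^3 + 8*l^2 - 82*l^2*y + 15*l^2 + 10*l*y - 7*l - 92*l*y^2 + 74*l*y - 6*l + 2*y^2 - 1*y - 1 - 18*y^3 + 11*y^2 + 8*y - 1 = -8*l^3 + 23*l^2 - 13*l - 18*y^3 + y^2*(13 - 92*l) + y*(-82*l^2 + 84*l + 7) - 2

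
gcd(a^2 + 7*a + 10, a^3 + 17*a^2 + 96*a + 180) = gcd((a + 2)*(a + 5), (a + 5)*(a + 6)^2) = a + 5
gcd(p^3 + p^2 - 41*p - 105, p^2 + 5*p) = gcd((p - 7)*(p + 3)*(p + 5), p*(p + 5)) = p + 5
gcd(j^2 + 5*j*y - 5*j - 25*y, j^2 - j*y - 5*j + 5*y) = j - 5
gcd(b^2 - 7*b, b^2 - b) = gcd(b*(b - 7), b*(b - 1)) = b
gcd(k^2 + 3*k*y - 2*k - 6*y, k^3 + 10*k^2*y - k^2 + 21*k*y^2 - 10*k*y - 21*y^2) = k + 3*y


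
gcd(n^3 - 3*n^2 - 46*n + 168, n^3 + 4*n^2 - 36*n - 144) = n - 6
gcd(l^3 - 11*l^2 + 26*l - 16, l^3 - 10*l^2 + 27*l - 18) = l - 1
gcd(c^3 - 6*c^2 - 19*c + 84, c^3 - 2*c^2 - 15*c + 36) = c^2 + c - 12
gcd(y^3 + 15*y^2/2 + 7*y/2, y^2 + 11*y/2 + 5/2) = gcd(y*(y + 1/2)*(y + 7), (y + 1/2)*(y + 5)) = y + 1/2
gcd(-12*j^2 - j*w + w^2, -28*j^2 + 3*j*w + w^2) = -4*j + w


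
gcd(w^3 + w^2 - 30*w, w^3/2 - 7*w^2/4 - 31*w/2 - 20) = 1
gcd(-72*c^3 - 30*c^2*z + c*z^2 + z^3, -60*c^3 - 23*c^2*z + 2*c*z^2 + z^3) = 12*c^2 + 7*c*z + z^2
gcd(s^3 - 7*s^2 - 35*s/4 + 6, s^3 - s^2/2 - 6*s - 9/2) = s + 3/2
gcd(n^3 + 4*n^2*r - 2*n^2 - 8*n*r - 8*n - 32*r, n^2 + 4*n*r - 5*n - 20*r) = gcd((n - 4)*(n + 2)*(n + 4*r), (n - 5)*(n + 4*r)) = n + 4*r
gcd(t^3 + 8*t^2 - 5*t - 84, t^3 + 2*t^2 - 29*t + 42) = t^2 + 4*t - 21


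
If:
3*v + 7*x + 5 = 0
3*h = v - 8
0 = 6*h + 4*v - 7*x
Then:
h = -61/27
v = 11/9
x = -26/21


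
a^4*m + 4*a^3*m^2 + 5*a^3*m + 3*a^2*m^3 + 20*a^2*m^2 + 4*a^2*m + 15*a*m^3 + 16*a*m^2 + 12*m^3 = (a + 4)*(a + m)*(a + 3*m)*(a*m + m)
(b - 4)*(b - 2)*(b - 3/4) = b^3 - 27*b^2/4 + 25*b/2 - 6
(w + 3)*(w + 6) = w^2 + 9*w + 18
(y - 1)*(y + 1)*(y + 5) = y^3 + 5*y^2 - y - 5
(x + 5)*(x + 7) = x^2 + 12*x + 35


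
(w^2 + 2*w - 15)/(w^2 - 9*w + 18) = (w + 5)/(w - 6)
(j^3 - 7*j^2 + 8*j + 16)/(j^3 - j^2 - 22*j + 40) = (j^2 - 3*j - 4)/(j^2 + 3*j - 10)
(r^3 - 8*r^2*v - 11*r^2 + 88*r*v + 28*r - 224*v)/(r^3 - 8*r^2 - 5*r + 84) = (r - 8*v)/(r + 3)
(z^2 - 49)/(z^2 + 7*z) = (z - 7)/z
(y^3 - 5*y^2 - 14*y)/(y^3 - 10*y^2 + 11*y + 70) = y/(y - 5)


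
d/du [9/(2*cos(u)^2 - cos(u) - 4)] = 9*(4*cos(u) - 1)*sin(u)/(cos(u) - cos(2*u) + 3)^2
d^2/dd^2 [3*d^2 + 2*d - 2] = 6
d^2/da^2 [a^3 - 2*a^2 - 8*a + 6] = 6*a - 4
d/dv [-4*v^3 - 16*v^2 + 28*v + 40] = -12*v^2 - 32*v + 28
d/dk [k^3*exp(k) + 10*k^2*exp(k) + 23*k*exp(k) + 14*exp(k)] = (k^3 + 13*k^2 + 43*k + 37)*exp(k)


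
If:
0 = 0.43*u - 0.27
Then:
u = 0.63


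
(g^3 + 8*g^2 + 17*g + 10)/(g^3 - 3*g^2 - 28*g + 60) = (g^2 + 3*g + 2)/(g^2 - 8*g + 12)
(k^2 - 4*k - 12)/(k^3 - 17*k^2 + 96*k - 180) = (k + 2)/(k^2 - 11*k + 30)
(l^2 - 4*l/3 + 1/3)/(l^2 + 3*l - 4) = (l - 1/3)/(l + 4)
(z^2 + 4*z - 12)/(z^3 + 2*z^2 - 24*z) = (z - 2)/(z*(z - 4))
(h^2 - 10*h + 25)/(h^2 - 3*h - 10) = (h - 5)/(h + 2)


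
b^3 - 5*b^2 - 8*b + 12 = (b - 6)*(b - 1)*(b + 2)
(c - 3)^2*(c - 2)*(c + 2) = c^4 - 6*c^3 + 5*c^2 + 24*c - 36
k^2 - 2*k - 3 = (k - 3)*(k + 1)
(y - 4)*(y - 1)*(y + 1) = y^3 - 4*y^2 - y + 4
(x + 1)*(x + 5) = x^2 + 6*x + 5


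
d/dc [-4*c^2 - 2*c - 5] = -8*c - 2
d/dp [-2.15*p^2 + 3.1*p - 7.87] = 3.1 - 4.3*p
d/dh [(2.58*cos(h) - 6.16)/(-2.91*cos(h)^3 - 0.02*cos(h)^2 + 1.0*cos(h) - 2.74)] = (-15.0156*cos(h)^3 + 53.7252*cos(h)^2 + 0.2464*cos(h) + 0.9092)*sin(h)/(8.4681*cos(h)^6 + 0.1164*cos(h)^5 - 5.8196*cos(h)^4 + 15.9068*cos(h)^3 + 1.1096*cos(h)^2 - 5.48*cos(h) + 7.5076)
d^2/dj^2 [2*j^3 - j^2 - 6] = 12*j - 2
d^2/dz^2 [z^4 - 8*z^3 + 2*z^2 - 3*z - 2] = 12*z^2 - 48*z + 4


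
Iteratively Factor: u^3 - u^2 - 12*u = (u)*(u^2 - u - 12) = u*(u + 3)*(u - 4)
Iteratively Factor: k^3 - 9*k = (k - 3)*(k^2 + 3*k) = (k - 3)*(k + 3)*(k)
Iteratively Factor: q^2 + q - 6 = (q - 2)*(q + 3)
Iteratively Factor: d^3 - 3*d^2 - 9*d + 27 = (d - 3)*(d^2 - 9) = (d - 3)*(d + 3)*(d - 3)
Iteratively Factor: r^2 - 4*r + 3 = (r - 3)*(r - 1)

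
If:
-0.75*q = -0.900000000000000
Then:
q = 1.20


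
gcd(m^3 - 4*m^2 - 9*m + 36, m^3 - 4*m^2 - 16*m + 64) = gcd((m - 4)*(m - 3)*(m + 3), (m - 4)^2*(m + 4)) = m - 4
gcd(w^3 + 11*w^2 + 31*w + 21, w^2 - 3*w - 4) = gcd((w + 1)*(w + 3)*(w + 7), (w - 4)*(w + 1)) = w + 1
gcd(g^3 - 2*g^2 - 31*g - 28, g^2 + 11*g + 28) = g + 4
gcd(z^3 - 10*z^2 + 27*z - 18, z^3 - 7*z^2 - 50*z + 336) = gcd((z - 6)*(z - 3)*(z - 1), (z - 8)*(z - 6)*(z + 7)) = z - 6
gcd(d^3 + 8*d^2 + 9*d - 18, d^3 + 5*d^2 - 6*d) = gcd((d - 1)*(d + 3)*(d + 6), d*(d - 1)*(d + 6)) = d^2 + 5*d - 6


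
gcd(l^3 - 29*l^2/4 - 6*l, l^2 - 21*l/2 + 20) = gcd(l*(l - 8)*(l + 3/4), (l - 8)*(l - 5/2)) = l - 8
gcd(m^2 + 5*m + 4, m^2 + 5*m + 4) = m^2 + 5*m + 4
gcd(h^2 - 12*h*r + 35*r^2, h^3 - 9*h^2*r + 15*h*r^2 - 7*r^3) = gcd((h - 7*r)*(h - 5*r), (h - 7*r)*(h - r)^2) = -h + 7*r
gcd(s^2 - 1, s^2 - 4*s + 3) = s - 1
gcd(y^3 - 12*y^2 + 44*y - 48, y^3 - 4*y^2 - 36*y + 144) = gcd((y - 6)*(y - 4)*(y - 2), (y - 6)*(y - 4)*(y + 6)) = y^2 - 10*y + 24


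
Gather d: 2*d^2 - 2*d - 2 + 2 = 2*d^2 - 2*d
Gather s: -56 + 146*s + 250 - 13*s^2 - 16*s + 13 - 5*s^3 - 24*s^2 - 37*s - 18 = -5*s^3 - 37*s^2 + 93*s + 189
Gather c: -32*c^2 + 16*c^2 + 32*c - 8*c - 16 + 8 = -16*c^2 + 24*c - 8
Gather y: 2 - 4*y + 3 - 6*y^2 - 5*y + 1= -6*y^2 - 9*y + 6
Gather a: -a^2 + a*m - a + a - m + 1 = -a^2 + a*m - m + 1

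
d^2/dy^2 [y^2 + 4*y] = 2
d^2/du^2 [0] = 0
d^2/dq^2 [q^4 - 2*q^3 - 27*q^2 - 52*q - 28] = 12*q^2 - 12*q - 54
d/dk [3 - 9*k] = -9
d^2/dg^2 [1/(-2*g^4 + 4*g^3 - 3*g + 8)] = 2*(12*g*(g - 1)*(2*g^4 - 4*g^3 + 3*g - 8) - (8*g^3 - 12*g^2 + 3)^2)/(2*g^4 - 4*g^3 + 3*g - 8)^3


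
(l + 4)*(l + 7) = l^2 + 11*l + 28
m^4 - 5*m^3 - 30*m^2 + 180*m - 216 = (m - 6)*(m - 3)*(m - 2)*(m + 6)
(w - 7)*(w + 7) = w^2 - 49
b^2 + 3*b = b*(b + 3)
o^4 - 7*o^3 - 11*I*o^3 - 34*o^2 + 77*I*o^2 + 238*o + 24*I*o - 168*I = (o - 7)*(o - 6*I)*(o - 4*I)*(o - I)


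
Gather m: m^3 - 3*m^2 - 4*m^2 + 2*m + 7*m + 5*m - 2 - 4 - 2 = m^3 - 7*m^2 + 14*m - 8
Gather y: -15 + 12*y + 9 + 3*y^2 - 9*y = 3*y^2 + 3*y - 6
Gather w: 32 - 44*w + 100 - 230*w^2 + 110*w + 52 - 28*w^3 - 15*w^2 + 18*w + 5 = -28*w^3 - 245*w^2 + 84*w + 189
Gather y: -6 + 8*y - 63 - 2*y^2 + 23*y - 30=-2*y^2 + 31*y - 99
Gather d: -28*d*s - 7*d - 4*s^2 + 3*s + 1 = d*(-28*s - 7) - 4*s^2 + 3*s + 1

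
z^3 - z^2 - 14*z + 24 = (z - 3)*(z - 2)*(z + 4)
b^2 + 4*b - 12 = (b - 2)*(b + 6)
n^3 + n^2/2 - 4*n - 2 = (n - 2)*(n + 1/2)*(n + 2)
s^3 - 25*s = s*(s - 5)*(s + 5)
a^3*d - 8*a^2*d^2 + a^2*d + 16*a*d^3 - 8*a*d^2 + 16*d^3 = (a - 4*d)^2*(a*d + d)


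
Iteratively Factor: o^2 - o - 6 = (o - 3)*(o + 2)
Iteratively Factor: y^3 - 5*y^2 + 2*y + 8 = (y - 4)*(y^2 - y - 2) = (y - 4)*(y + 1)*(y - 2)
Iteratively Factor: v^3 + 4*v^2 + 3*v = (v + 1)*(v^2 + 3*v) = (v + 1)*(v + 3)*(v)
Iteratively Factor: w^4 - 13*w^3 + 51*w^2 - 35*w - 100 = (w + 1)*(w^3 - 14*w^2 + 65*w - 100) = (w - 5)*(w + 1)*(w^2 - 9*w + 20) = (w - 5)^2*(w + 1)*(w - 4)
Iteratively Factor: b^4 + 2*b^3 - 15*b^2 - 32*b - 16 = (b + 4)*(b^3 - 2*b^2 - 7*b - 4) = (b - 4)*(b + 4)*(b^2 + 2*b + 1) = (b - 4)*(b + 1)*(b + 4)*(b + 1)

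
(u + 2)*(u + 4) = u^2 + 6*u + 8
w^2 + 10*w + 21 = (w + 3)*(w + 7)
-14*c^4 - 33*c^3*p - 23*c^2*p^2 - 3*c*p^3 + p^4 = (-7*c + p)*(c + p)^2*(2*c + p)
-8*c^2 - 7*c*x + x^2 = (-8*c + x)*(c + x)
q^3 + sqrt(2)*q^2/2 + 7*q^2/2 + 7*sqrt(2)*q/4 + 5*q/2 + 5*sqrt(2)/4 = (q + 1)*(q + 5/2)*(q + sqrt(2)/2)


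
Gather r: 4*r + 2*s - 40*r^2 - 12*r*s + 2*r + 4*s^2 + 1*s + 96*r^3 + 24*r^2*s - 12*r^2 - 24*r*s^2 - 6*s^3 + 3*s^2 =96*r^3 + r^2*(24*s - 52) + r*(-24*s^2 - 12*s + 6) - 6*s^3 + 7*s^2 + 3*s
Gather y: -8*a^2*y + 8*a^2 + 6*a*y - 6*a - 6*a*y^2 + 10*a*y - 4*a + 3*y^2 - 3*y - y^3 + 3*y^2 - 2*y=8*a^2 - 10*a - y^3 + y^2*(6 - 6*a) + y*(-8*a^2 + 16*a - 5)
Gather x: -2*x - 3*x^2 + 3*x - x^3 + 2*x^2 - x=-x^3 - x^2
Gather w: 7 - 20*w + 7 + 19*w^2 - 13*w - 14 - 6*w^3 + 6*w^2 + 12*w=-6*w^3 + 25*w^2 - 21*w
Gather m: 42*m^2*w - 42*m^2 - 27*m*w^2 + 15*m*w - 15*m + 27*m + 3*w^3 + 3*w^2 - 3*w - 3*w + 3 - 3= m^2*(42*w - 42) + m*(-27*w^2 + 15*w + 12) + 3*w^3 + 3*w^2 - 6*w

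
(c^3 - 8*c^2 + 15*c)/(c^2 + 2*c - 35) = c*(c - 3)/(c + 7)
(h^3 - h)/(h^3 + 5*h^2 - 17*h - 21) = h*(h - 1)/(h^2 + 4*h - 21)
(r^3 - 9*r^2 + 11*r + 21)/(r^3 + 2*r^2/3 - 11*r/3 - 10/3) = 3*(r^2 - 10*r + 21)/(3*r^2 - r - 10)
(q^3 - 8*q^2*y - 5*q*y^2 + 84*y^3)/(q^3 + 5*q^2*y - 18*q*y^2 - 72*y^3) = (q - 7*y)/(q + 6*y)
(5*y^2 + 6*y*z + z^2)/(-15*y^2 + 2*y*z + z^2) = (-y - z)/(3*y - z)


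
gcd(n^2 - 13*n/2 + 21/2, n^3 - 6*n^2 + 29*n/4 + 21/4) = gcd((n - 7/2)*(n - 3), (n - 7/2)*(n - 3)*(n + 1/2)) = n^2 - 13*n/2 + 21/2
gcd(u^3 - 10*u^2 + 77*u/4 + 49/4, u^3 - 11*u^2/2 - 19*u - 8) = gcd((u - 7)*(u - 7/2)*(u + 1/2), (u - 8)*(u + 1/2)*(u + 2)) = u + 1/2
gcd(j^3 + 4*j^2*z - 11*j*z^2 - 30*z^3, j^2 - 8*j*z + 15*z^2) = -j + 3*z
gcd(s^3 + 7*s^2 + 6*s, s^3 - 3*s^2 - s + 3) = s + 1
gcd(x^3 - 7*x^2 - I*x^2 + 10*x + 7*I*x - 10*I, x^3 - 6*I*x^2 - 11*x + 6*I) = x - I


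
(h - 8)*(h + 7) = h^2 - h - 56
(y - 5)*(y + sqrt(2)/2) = y^2 - 5*y + sqrt(2)*y/2 - 5*sqrt(2)/2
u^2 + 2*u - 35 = (u - 5)*(u + 7)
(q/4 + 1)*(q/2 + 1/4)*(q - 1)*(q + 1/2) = q^4/8 + q^3/2 - 3*q^2/32 - 13*q/32 - 1/8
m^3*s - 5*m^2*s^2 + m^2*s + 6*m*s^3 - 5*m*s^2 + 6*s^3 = (m - 3*s)*(m - 2*s)*(m*s + s)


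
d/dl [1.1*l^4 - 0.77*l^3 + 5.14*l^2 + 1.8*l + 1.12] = 4.4*l^3 - 2.31*l^2 + 10.28*l + 1.8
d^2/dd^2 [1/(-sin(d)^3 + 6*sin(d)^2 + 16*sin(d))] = (9*sin(d)^3 - 66*sin(d)^2 + 100*sin(d) + 384 + 136/sin(d) - 576/sin(d)^2 - 512/sin(d)^3)/((sin(d) - 8)^3*(sin(d) + 2)^3)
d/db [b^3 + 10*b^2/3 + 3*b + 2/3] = 3*b^2 + 20*b/3 + 3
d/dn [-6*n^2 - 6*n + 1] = -12*n - 6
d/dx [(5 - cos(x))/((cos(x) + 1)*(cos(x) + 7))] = (sin(x)^2 + 10*cos(x) + 46)*sin(x)/((cos(x) + 1)^2*(cos(x) + 7)^2)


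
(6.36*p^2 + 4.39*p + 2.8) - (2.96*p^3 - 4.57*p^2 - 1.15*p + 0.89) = -2.96*p^3 + 10.93*p^2 + 5.54*p + 1.91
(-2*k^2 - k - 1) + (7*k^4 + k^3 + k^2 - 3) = 7*k^4 + k^3 - k^2 - k - 4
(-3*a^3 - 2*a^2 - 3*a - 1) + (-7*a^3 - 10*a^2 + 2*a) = -10*a^3 - 12*a^2 - a - 1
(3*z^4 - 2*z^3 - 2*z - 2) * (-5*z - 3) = -15*z^5 + z^4 + 6*z^3 + 10*z^2 + 16*z + 6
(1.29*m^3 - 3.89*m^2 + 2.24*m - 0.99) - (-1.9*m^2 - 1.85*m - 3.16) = 1.29*m^3 - 1.99*m^2 + 4.09*m + 2.17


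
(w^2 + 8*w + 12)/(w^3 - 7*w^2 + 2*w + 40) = (w + 6)/(w^2 - 9*w + 20)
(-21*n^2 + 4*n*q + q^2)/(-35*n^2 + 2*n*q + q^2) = (-3*n + q)/(-5*n + q)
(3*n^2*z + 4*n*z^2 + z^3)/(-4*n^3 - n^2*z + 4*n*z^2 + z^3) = z*(3*n + z)/(-4*n^2 + 3*n*z + z^2)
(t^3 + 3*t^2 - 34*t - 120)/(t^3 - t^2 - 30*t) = (t + 4)/t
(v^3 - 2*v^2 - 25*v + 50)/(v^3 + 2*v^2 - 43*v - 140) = (v^2 - 7*v + 10)/(v^2 - 3*v - 28)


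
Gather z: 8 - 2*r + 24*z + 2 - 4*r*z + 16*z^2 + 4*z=-2*r + 16*z^2 + z*(28 - 4*r) + 10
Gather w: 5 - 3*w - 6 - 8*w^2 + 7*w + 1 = -8*w^2 + 4*w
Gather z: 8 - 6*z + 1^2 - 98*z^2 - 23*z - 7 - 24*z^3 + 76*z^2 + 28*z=-24*z^3 - 22*z^2 - z + 2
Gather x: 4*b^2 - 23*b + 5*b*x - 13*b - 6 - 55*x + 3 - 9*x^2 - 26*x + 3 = 4*b^2 - 36*b - 9*x^2 + x*(5*b - 81)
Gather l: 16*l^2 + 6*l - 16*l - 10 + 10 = 16*l^2 - 10*l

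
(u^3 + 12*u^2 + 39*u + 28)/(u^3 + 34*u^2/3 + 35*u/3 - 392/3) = 3*(u^2 + 5*u + 4)/(3*u^2 + 13*u - 56)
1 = 1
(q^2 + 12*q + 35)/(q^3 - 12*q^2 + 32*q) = (q^2 + 12*q + 35)/(q*(q^2 - 12*q + 32))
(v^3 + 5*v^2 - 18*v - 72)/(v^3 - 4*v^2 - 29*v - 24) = (v^2 + 2*v - 24)/(v^2 - 7*v - 8)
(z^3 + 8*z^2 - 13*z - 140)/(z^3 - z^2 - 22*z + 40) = (z + 7)/(z - 2)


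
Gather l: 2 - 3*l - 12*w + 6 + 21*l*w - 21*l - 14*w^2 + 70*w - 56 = l*(21*w - 24) - 14*w^2 + 58*w - 48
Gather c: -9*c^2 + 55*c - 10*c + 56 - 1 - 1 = -9*c^2 + 45*c + 54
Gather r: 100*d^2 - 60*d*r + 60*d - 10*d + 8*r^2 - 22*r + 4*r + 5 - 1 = 100*d^2 + 50*d + 8*r^2 + r*(-60*d - 18) + 4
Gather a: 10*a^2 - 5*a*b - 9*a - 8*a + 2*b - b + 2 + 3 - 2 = 10*a^2 + a*(-5*b - 17) + b + 3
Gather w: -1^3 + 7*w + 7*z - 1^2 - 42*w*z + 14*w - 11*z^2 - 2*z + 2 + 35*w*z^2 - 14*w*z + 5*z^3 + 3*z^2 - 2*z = w*(35*z^2 - 56*z + 21) + 5*z^3 - 8*z^2 + 3*z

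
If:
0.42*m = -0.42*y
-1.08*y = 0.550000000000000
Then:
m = 0.51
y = -0.51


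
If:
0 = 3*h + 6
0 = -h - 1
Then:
No Solution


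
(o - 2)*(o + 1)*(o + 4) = o^3 + 3*o^2 - 6*o - 8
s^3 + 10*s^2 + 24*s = s*(s + 4)*(s + 6)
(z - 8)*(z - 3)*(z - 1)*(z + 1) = z^4 - 11*z^3 + 23*z^2 + 11*z - 24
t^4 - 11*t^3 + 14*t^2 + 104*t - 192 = (t - 8)*(t - 4)*(t - 2)*(t + 3)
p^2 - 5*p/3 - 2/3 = (p - 2)*(p + 1/3)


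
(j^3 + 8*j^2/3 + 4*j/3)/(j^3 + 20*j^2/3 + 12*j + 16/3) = j/(j + 4)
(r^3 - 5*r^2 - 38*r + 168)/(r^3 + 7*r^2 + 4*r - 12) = (r^2 - 11*r + 28)/(r^2 + r - 2)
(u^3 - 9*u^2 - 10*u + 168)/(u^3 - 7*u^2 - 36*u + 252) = (u + 4)/(u + 6)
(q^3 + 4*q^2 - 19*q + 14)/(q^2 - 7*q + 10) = (q^2 + 6*q - 7)/(q - 5)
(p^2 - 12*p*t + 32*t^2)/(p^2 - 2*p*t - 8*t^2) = (p - 8*t)/(p + 2*t)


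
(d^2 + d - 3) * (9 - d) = -d^3 + 8*d^2 + 12*d - 27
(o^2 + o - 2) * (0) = 0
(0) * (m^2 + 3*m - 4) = 0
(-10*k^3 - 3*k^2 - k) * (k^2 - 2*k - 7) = -10*k^5 + 17*k^4 + 75*k^3 + 23*k^2 + 7*k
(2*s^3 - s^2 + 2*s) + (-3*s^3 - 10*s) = -s^3 - s^2 - 8*s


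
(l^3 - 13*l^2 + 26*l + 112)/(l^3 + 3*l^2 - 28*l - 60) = (l^2 - 15*l + 56)/(l^2 + l - 30)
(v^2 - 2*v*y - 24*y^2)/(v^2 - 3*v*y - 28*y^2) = (-v + 6*y)/(-v + 7*y)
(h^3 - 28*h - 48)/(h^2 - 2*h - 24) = h + 2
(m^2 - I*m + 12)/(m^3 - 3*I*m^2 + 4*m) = (m + 3*I)/(m*(m + I))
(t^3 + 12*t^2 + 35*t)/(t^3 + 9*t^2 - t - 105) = t/(t - 3)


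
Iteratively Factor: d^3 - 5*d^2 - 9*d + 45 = (d + 3)*(d^2 - 8*d + 15) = (d - 3)*(d + 3)*(d - 5)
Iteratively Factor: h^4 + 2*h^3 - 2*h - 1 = (h - 1)*(h^3 + 3*h^2 + 3*h + 1) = (h - 1)*(h + 1)*(h^2 + 2*h + 1) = (h - 1)*(h + 1)^2*(h + 1)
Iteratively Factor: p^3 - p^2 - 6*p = (p)*(p^2 - p - 6) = p*(p - 3)*(p + 2)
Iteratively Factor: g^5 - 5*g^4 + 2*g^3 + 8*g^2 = (g - 4)*(g^4 - g^3 - 2*g^2) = g*(g - 4)*(g^3 - g^2 - 2*g) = g*(g - 4)*(g - 2)*(g^2 + g) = g^2*(g - 4)*(g - 2)*(g + 1)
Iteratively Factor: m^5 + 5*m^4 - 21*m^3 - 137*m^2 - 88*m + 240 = (m - 1)*(m^4 + 6*m^3 - 15*m^2 - 152*m - 240) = (m - 5)*(m - 1)*(m^3 + 11*m^2 + 40*m + 48) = (m - 5)*(m - 1)*(m + 4)*(m^2 + 7*m + 12) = (m - 5)*(m - 1)*(m + 4)^2*(m + 3)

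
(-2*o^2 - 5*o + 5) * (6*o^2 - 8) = -12*o^4 - 30*o^3 + 46*o^2 + 40*o - 40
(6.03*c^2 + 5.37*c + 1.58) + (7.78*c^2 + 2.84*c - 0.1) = 13.81*c^2 + 8.21*c + 1.48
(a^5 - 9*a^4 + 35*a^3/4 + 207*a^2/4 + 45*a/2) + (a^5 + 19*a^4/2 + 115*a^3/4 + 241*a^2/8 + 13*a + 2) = 2*a^5 + a^4/2 + 75*a^3/2 + 655*a^2/8 + 71*a/2 + 2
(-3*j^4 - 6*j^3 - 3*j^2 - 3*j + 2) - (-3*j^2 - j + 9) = -3*j^4 - 6*j^3 - 2*j - 7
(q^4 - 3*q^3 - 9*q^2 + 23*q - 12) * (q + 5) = q^5 + 2*q^4 - 24*q^3 - 22*q^2 + 103*q - 60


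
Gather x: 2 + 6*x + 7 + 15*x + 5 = 21*x + 14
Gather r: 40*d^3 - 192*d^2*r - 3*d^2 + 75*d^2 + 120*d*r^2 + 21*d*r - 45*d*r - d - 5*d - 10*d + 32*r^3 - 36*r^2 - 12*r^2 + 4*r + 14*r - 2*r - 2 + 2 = 40*d^3 + 72*d^2 - 16*d + 32*r^3 + r^2*(120*d - 48) + r*(-192*d^2 - 24*d + 16)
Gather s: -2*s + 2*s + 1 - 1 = 0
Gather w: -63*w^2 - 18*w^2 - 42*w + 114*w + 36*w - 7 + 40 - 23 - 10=-81*w^2 + 108*w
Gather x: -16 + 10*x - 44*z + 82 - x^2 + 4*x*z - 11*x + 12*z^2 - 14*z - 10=-x^2 + x*(4*z - 1) + 12*z^2 - 58*z + 56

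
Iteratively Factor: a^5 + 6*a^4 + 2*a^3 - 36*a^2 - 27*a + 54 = (a - 1)*(a^4 + 7*a^3 + 9*a^2 - 27*a - 54) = (a - 1)*(a + 3)*(a^3 + 4*a^2 - 3*a - 18) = (a - 1)*(a + 3)^2*(a^2 + a - 6) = (a - 2)*(a - 1)*(a + 3)^2*(a + 3)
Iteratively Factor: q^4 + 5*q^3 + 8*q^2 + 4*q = (q + 2)*(q^3 + 3*q^2 + 2*q) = (q + 1)*(q + 2)*(q^2 + 2*q) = q*(q + 1)*(q + 2)*(q + 2)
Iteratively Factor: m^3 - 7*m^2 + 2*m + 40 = (m + 2)*(m^2 - 9*m + 20) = (m - 4)*(m + 2)*(m - 5)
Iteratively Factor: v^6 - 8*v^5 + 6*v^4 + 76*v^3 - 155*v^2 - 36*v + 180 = (v - 2)*(v^5 - 6*v^4 - 6*v^3 + 64*v^2 - 27*v - 90) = (v - 2)*(v + 3)*(v^4 - 9*v^3 + 21*v^2 + v - 30) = (v - 3)*(v - 2)*(v + 3)*(v^3 - 6*v^2 + 3*v + 10) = (v - 3)*(v - 2)*(v + 1)*(v + 3)*(v^2 - 7*v + 10) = (v - 3)*(v - 2)^2*(v + 1)*(v + 3)*(v - 5)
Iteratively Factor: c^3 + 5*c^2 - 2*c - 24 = (c + 3)*(c^2 + 2*c - 8) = (c - 2)*(c + 3)*(c + 4)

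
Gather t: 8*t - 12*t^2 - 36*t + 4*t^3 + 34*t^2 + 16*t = 4*t^3 + 22*t^2 - 12*t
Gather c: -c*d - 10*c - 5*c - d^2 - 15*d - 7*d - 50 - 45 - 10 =c*(-d - 15) - d^2 - 22*d - 105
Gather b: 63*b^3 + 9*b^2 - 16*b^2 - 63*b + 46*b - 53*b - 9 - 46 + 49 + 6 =63*b^3 - 7*b^2 - 70*b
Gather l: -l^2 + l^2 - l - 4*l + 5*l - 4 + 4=0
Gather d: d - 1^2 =d - 1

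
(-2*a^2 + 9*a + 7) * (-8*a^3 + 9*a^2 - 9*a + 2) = 16*a^5 - 90*a^4 + 43*a^3 - 22*a^2 - 45*a + 14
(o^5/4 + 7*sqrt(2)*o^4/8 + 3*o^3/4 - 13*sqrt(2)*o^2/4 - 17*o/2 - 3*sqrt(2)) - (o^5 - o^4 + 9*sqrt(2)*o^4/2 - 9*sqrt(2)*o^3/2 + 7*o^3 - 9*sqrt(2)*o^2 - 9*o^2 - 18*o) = -3*o^5/4 - 29*sqrt(2)*o^4/8 + o^4 - 25*o^3/4 + 9*sqrt(2)*o^3/2 + 23*sqrt(2)*o^2/4 + 9*o^2 + 19*o/2 - 3*sqrt(2)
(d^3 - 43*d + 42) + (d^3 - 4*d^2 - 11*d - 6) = 2*d^3 - 4*d^2 - 54*d + 36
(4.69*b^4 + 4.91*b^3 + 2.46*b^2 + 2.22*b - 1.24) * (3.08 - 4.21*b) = -19.7449*b^5 - 6.2259*b^4 + 4.7662*b^3 - 1.7694*b^2 + 12.058*b - 3.8192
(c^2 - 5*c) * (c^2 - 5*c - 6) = c^4 - 10*c^3 + 19*c^2 + 30*c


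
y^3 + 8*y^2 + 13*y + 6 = (y + 1)^2*(y + 6)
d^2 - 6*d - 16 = (d - 8)*(d + 2)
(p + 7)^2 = p^2 + 14*p + 49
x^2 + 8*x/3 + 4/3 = (x + 2/3)*(x + 2)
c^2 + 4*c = c*(c + 4)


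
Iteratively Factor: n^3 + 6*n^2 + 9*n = (n + 3)*(n^2 + 3*n) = n*(n + 3)*(n + 3)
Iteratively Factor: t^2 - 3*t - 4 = (t - 4)*(t + 1)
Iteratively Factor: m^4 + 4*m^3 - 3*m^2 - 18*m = (m + 3)*(m^3 + m^2 - 6*m) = (m + 3)^2*(m^2 - 2*m) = m*(m + 3)^2*(m - 2)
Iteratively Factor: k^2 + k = (k)*(k + 1)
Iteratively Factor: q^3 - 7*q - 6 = (q + 1)*(q^2 - q - 6) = (q + 1)*(q + 2)*(q - 3)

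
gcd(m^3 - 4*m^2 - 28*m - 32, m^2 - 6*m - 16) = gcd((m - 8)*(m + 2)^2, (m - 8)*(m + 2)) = m^2 - 6*m - 16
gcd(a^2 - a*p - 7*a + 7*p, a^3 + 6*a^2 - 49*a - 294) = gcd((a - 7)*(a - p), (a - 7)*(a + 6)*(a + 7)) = a - 7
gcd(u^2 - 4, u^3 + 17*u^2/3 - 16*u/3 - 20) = u - 2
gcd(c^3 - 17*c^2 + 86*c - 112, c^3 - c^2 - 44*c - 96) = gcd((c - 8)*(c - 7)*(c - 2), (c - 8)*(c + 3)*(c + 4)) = c - 8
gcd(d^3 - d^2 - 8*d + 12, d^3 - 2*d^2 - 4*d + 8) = d^2 - 4*d + 4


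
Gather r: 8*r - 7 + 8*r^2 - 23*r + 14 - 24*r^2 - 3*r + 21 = -16*r^2 - 18*r + 28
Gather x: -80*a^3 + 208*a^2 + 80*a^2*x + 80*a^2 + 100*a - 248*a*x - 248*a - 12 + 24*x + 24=-80*a^3 + 288*a^2 - 148*a + x*(80*a^2 - 248*a + 24) + 12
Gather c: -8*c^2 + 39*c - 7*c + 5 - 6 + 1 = -8*c^2 + 32*c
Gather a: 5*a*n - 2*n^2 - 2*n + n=5*a*n - 2*n^2 - n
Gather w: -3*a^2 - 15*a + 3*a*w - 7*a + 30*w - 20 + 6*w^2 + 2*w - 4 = -3*a^2 - 22*a + 6*w^2 + w*(3*a + 32) - 24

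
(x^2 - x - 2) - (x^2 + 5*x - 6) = 4 - 6*x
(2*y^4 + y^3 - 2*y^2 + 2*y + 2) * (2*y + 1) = 4*y^5 + 4*y^4 - 3*y^3 + 2*y^2 + 6*y + 2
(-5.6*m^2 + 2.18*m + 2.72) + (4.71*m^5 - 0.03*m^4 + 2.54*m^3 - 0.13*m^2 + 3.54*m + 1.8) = 4.71*m^5 - 0.03*m^4 + 2.54*m^3 - 5.73*m^2 + 5.72*m + 4.52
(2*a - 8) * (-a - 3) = -2*a^2 + 2*a + 24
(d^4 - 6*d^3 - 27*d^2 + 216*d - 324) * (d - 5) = d^5 - 11*d^4 + 3*d^3 + 351*d^2 - 1404*d + 1620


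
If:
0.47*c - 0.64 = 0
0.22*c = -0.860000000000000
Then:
No Solution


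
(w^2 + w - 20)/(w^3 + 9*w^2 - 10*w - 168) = (w + 5)/(w^2 + 13*w + 42)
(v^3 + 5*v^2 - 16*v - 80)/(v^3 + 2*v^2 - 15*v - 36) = (v^2 + 9*v + 20)/(v^2 + 6*v + 9)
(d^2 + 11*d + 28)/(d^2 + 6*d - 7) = (d + 4)/(d - 1)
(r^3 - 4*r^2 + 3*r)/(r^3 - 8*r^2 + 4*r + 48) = r*(r^2 - 4*r + 3)/(r^3 - 8*r^2 + 4*r + 48)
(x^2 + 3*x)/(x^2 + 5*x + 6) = x/(x + 2)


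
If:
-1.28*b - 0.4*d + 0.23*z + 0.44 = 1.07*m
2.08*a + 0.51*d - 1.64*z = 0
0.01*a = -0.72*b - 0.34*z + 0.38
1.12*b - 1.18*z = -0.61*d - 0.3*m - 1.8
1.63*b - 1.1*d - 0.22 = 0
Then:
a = 1.23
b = -0.16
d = -0.44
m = 1.07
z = 1.42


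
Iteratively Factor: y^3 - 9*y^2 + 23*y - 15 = (y - 5)*(y^2 - 4*y + 3) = (y - 5)*(y - 3)*(y - 1)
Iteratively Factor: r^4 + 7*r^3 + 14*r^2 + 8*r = (r + 2)*(r^3 + 5*r^2 + 4*r) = (r + 2)*(r + 4)*(r^2 + r) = (r + 1)*(r + 2)*(r + 4)*(r)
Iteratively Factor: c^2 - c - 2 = (c + 1)*(c - 2)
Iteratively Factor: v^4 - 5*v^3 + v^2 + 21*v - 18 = (v - 1)*(v^3 - 4*v^2 - 3*v + 18) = (v - 3)*(v - 1)*(v^2 - v - 6) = (v - 3)*(v - 1)*(v + 2)*(v - 3)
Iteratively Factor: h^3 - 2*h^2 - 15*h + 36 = (h + 4)*(h^2 - 6*h + 9) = (h - 3)*(h + 4)*(h - 3)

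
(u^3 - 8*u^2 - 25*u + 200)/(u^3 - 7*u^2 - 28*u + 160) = (u - 5)/(u - 4)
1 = 1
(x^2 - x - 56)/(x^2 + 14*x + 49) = (x - 8)/(x + 7)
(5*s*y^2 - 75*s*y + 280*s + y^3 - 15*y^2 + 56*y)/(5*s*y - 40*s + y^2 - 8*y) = y - 7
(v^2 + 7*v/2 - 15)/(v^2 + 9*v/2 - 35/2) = (v + 6)/(v + 7)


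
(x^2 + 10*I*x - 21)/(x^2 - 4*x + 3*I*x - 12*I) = (x + 7*I)/(x - 4)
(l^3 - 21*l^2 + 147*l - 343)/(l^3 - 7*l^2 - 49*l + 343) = (l - 7)/(l + 7)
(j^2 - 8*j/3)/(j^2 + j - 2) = j*(3*j - 8)/(3*(j^2 + j - 2))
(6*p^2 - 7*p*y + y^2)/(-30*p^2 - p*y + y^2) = (-p + y)/(5*p + y)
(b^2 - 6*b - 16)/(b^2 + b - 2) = (b - 8)/(b - 1)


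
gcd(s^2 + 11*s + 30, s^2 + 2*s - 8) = 1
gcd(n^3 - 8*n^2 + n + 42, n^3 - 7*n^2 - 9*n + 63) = n^2 - 10*n + 21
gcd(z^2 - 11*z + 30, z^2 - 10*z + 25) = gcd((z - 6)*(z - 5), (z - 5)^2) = z - 5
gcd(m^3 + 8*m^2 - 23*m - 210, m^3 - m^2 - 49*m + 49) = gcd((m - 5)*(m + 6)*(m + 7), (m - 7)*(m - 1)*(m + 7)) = m + 7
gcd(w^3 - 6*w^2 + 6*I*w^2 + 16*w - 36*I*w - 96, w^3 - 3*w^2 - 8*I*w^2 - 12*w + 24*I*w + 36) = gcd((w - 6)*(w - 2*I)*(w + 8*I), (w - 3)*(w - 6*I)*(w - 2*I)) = w - 2*I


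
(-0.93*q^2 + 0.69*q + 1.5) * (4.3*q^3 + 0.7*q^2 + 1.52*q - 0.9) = -3.999*q^5 + 2.316*q^4 + 5.5194*q^3 + 2.9358*q^2 + 1.659*q - 1.35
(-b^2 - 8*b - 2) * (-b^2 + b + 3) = b^4 + 7*b^3 - 9*b^2 - 26*b - 6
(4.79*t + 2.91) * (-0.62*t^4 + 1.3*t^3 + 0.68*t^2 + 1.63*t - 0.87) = -2.9698*t^5 + 4.4228*t^4 + 7.0402*t^3 + 9.7865*t^2 + 0.576*t - 2.5317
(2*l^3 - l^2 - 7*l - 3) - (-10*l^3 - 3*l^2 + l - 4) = 12*l^3 + 2*l^2 - 8*l + 1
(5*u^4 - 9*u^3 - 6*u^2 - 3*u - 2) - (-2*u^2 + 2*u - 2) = 5*u^4 - 9*u^3 - 4*u^2 - 5*u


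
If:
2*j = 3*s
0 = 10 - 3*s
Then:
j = 5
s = 10/3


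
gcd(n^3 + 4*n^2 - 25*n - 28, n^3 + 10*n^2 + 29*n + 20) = n + 1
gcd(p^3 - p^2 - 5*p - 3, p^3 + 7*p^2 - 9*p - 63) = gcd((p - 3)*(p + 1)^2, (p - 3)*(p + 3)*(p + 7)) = p - 3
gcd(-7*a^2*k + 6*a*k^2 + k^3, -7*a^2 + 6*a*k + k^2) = 7*a^2 - 6*a*k - k^2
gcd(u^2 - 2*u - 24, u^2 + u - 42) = u - 6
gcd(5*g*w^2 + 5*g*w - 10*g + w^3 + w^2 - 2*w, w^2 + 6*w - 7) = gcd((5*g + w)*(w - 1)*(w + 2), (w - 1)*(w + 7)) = w - 1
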